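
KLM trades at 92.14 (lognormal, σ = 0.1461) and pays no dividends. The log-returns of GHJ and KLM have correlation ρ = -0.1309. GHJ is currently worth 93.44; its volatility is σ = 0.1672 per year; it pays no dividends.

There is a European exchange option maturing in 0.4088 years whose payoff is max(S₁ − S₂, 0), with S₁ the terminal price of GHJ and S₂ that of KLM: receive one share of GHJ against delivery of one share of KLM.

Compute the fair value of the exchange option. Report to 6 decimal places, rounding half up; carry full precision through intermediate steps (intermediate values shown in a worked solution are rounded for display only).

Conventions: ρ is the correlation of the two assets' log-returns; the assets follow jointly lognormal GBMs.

σ_eff = √(σ₁² + σ₂² − 2ρσ₁σ₂) = √(0.1672² + 0.1461² − 2·-0.1309·0.1672·0.1461) = 0.236001
d₁ = (ln(S₁/S₂) + (q₂ − q₁ + σ_eff²/2)T) / (σ_eff√T) = (ln(93.44/92.14) + (0.0 − 0.0 + 0.027848)·0.4088) / 0.150893 = 0.168296
d₂ = d₁ − σ_eff√T = 0.168296 − 0.150893 = 0.017403
N(d₁) = 0.566825,  N(d₂) = 0.506943
V = S₁·e^{−q₁T}·N(d₁) − S₂·e^{−q₂T}·N(d₂) = 52.964114 − 46.709689 = 6.254425
Key observation: r never enters — measured in units of KLM, the claim is a call on S₁/S₂ struck at 1, so only the dividend yields and σ_eff matter.

exchange price = 6.254425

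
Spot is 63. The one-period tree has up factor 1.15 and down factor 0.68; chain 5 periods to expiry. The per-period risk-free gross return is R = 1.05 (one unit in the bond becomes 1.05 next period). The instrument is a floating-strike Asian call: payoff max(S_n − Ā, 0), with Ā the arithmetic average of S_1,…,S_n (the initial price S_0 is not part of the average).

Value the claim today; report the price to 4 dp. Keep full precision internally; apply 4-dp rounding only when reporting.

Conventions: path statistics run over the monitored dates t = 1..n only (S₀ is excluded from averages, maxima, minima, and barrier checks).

No-arbitrage gives p* = (R−d)/(u−d) = 0.7872: enumerate every path, weight its payoff by its p*-probability, and discount by R^5.
Enumerate all 2^5 = 32 price paths (U = up ×1.15, D = down ×0.68); each path with k up-moves has probability p*^k·(1−p*)^(5−k).
DDDDD: Ā=22.8821, payoff=0.0000, prob=0.000436
UDDDD: Ā=38.6977, payoff=0.0000, prob=0.001613
DUDDD: Ā=32.7757, payoff=0.0000, prob=0.001613
UUDDD: Ā=55.4294, payoff=0.0000, prob=0.005969
DDUDD: Ā=28.7487, payoff=0.0000, prob=0.001613
UDUDD: Ā=48.6191, payoff=0.0000, prob=0.005969
DUUDD: Ā=42.6971, payoff=0.0000, prob=0.005969
UUUDD: Ā=72.2084, payoff=0.0000, prob=0.022086
DDDUD: Ā=26.0104, payoff=0.0000, prob=0.001613
UDDUD: Ā=43.9881, payoff=0.0000, prob=0.005969
DUDUD: Ā=38.0661, payoff=0.0000, prob=0.005969
UUDUD: Ā=64.3765, payoff=0.0000, prob=0.022086
DDUUD: Ā=34.0392, payoff=0.0000, prob=0.005969
UDUUD: Ā=57.5662, payoff=0.0000, prob=0.022086
DUUUD: Ā=51.6442, payoff=0.0000, prob=0.022086
UUUUD: Ā=87.3395, payoff=0.0000, prob=0.081718
DDDDU: Ā=24.1483, payoff=0.0000, prob=0.001613
UDDDU: Ā=40.8390, payoff=0.0000, prob=0.005969
DUDDU: Ā=34.9170, payoff=0.0000, prob=0.005969
UUDDU: Ā=59.0509, payoff=0.0000, prob=0.022086
DDUDU: Ā=30.8901, payoff=0.0000, prob=0.005969
UDUDU: Ā=52.2406, payoff=0.0000, prob=0.022086
DUUDU: Ā=46.3186, payoff=0.0000, prob=0.022086
UUUDU: Ā=78.3329, payoff=0.0000, prob=0.081718
DDDUU: Ā=28.1517, payoff=0.0000, prob=0.005969
UDDUU: Ā=47.6096, payoff=0.0000, prob=0.022086
DUDUU: Ā=41.6876, payoff=2.6174, prob=0.022086
UUDUU: Ā=70.5010, payoff=4.4264, prob=0.081718
DDUUU: Ā=37.6606, payoff=6.6443, prob=0.022086
UDUUU: Ā=63.6907, payoff=11.2367, prob=0.081718
DUUUU: Ā=57.7687, payoff=17.1587, prob=0.081718
UUUUU: Ā=97.6971, payoff=29.0184, prob=0.302357
Price = Σ prob·payoff / R^5 = 11.660587 / 1.276282 = 9.1364

price = 9.1364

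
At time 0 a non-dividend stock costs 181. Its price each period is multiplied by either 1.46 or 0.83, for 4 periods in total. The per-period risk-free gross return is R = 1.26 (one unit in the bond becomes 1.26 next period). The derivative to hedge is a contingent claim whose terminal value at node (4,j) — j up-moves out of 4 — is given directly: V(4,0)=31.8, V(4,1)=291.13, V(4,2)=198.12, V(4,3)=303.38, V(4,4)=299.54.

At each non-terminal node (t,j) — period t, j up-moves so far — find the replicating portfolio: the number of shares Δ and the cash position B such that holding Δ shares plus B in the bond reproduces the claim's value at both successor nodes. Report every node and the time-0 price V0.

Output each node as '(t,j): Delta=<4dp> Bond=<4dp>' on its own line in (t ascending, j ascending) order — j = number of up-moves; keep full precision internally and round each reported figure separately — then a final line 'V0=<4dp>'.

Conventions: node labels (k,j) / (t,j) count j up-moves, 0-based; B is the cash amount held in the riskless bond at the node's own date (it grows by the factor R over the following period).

The replicating-portfolio and risk-neutral prices coincide; use p* = (1.26−0.83)/(1.46−0.83) = 0.6825 for the latter.
Terminal payoffs: V(4,0)=31.8000, V(4,1)=291.1300, V(4,2)=198.1200, V(4,3)=303.3800, V(4,4)=299.5400
(3,0): S=103.4934. Δ = (V_up−V_dn)/(S_up−S_dn) = (291.1300−31.8000)/(151.1004−85.8996) = 3.9774. V = [p*·291.1300 + (1−p*)·31.8000]/1.26 = 165.7167. B = V − Δ·S = -245.9182.
(3,1): S=182.0487. Δ = (V_up−V_dn)/(S_up−S_dn) = (198.1200−291.1300)/(265.7911−151.1004) = -0.8110. V = [p*·198.1200 + (1−p*)·291.1300]/1.26 = 180.6722. B = V − Δ·S = 328.3071.
(3,2): S=320.2303. Δ = (V_up−V_dn)/(S_up−S_dn) = (303.3800−198.1200)/(467.5362−265.7911) = 0.5217. V = [p*·303.3800 + (1−p*)·198.1200]/1.26 = 214.2572. B = V − Δ·S = 47.1779.
(3,3): S=563.2966. Δ = (V_up−V_dn)/(S_up−S_dn) = (299.5400−303.3800)/(822.4131−467.5362) = -0.0108. V = [p*·299.5400 + (1−p*)·303.3800]/1.26 = 238.6977. B = V − Δ·S = 244.7929.
(2,0): S=124.6909. Δ = (V_up−V_dn)/(S_up−S_dn) = (180.6722−165.7167)/(182.0487−103.4934) = 0.1904. V = [p*·180.6722 + (1−p*)·165.7167]/1.26 = 139.6226. B = V − Δ·S = 115.8836.
(2,1): S=219.3358. Δ = (V_up−V_dn)/(S_up−S_dn) = (214.2572−180.6722)/(320.2303−182.0487) = 0.2431. V = [p*·214.2572 + (1−p*)·180.6722]/1.26 = 161.5836. B = V − Δ·S = 108.2740.
(2,2): S=385.8196. Δ = (V_up−V_dn)/(S_up−S_dn) = (238.6977−214.2572)/(563.2966−320.2303) = 0.1006. V = [p*·238.6977 + (1−p*)·214.2572]/1.26 = 183.2848. B = V − Δ·S = 144.4905.
(1,0): S=150.2300. Δ = (V_up−V_dn)/(S_up−S_dn) = (161.5836−139.6226)/(219.3358−124.6909) = 0.2320. V = [p*·161.5836 + (1−p*)·139.6226]/1.26 = 122.7078. B = V − Δ·S = 87.8490.
(1,1): S=264.2600. Δ = (V_up−V_dn)/(S_up−S_dn) = (183.2848−161.5836)/(385.8196−219.3358) = 0.1304. V = [p*·183.2848 + (1−p*)·161.5836]/1.26 = 139.9964. B = V − Δ·S = 105.5501.
(0,0): S=181.0000. Δ = (V_up−V_dn)/(S_up−S_dn) = (139.9964−122.7078)/(264.2600−150.2300) = 0.1516. V = [p*·139.9964 + (1−p*)·122.7078]/1.26 = 106.7524. B = V − Δ·S = 79.3101.
As a check, the time-0 holding Δ(0,0)·S0 + B(0,0) comes to 106.7524 — exactly V0.

(0,0): Delta=0.1516 Bond=79.3101
(1,0): Delta=0.2320 Bond=87.8490
(1,1): Delta=0.1304 Bond=105.5501
(2,0): Delta=0.1904 Bond=115.8836
(2,1): Delta=0.2431 Bond=108.2740
(2,2): Delta=0.1006 Bond=144.4905
(3,0): Delta=3.9774 Bond=-245.9182
(3,1): Delta=-0.8110 Bond=328.3071
(3,2): Delta=0.5217 Bond=47.1779
(3,3): Delta=-0.0108 Bond=244.7929
V0=106.7524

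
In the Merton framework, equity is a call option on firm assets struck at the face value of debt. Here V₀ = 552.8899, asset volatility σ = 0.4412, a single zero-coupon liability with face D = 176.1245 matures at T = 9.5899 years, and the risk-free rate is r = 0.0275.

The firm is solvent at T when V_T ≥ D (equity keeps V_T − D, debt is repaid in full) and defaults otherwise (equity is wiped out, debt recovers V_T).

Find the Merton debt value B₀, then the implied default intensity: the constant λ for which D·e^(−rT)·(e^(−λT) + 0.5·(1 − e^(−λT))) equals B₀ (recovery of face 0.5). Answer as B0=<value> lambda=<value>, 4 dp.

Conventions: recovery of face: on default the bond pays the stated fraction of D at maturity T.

B0=109.9651 lambda=0.0489

With assets at 552.8899 and a single debt payment of 176.1245 at 9.5899 years:
d₁ = [ln(V₀/D) + (r + σ²/2)T] / (σ√T)
   = [ln(552.8899/176.1245) + (0.0275 + 0.5·0.4412²)·9.5899] / (0.4412·√9.5899)
   = [1.143968 + 1.197095] / 1.366289 = 1.713446
d₂ = d₁ − σ√T = 1.713446 − 1.366289 = 0.347157
N(d₁) = 0.956685,  N(d₂) = 0.635763,  e^(−rT) = 0.768187
E₀ = V₀·N(d₁) − D·e^(−rT)·N(d₂)
   = 552.8899·0.956685 − 176.1245·0.768187·0.635763 = 442.924756
B₀ = V₀ − E₀ = 552.8899 − 442.924756 = 109.965144
e^(−λT) = (B₀·e^(rT)/D − 0.5)/(1 − 0.5) = (109.9651·1.301767/176.1245 − 0.5)/0.5 = 0.62554207
λ = −ln(0.62554207)/9.5899 = 0.048920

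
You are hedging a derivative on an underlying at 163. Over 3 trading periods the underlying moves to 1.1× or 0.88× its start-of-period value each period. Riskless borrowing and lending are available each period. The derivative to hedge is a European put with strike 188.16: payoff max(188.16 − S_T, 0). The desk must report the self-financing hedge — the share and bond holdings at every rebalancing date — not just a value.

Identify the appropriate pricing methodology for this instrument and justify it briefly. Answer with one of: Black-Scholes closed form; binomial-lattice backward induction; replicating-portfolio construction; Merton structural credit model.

Key observation: the mandate to exhibit the hedge at every date and state singles out the replicating-portfolio construction on the 3-period tree with factors 1.1 and 0.88 from 163.

framework: replicating-portfolio construction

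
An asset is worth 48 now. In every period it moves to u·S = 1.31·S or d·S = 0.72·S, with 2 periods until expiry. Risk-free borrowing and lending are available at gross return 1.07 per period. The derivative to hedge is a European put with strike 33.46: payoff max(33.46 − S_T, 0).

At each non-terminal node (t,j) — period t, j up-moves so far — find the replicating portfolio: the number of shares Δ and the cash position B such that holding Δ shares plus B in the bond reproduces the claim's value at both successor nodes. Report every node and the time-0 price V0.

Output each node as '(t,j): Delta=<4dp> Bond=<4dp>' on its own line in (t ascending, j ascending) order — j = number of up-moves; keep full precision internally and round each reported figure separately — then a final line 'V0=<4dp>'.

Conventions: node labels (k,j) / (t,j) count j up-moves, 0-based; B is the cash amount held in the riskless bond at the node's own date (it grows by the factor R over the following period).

(0,0): Delta=-0.1151 Bond=6.7661
(1,0): Delta=-0.4206 Bond=17.7976
(1,1): Delta=0.0000 Bond=0.0000
V0=1.2396

Risk-neutral probability p* = (R−d)/(u−d) = (1.07−0.72)/(1.31−0.72) = 0.5932.
At maturity the claim pays: V(2,0)=8.5768, V(2,1)=0.0000, V(2,2)=0.0000
(1,0): S=34.5600. Δ = (V_up−V_dn)/(S_up−S_dn) = (0.0000−8.5768)/(45.2736−24.8832) = -0.4206. V = [p*·0.0000 + (1−p*)·8.5768]/1.07 = 3.2606. B = V − Δ·S = 17.7976.
(1,1): S=62.8800. Δ = (V_up−V_dn)/(S_up−S_dn) = (0.0000−0.0000)/(82.3728−45.2736) = 0.0000. V = [p*·0.0000 + (1−p*)·0.0000]/1.07 = 0.0000. B = V − Δ·S = 0.0000.
(0,0): S=48.0000. Δ = (V_up−V_dn)/(S_up−S_dn) = (0.0000−3.2606)/(62.8800−34.5600) = -0.1151. V = [p*·0.0000 + (1−p*)·3.2606]/1.07 = 1.2396. B = V − Δ·S = 6.7661.
Check: Δ(0,0)·S0 + B(0,0) = 1.2396 = V0.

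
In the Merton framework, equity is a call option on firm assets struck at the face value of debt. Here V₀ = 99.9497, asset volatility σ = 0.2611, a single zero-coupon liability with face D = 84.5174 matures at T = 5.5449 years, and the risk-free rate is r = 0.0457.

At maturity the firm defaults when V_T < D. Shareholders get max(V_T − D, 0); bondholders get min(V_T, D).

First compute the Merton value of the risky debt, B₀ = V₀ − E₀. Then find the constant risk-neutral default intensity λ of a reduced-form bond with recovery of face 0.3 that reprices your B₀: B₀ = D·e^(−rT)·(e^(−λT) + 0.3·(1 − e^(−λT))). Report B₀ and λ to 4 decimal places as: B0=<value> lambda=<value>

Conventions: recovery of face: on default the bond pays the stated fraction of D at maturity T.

B0=58.4926 lambda=0.0303

With assets at 99.9497 and a single debt payment of 84.5174 at 5.5449 years:
d₁ = [ln(V₀/D) + (r + σ²/2)T] / (σ√T)
   = [ln(99.9497/84.5174) + (0.0457 + 0.5·0.2611²)·5.5449] / (0.2611·√5.5449)
   = [0.167710 + 0.442409] / 0.614828 = 0.992340
d₂ = d₁ − σ√T = 0.992340 − 0.614828 = 0.377512
N(d₁) = 0.839484,  N(d₂) = 0.647103,  e^(−rT) = 0.776156
E₀ = V₀·N(d₁) − D·e^(−rT)·N(d₂)
   = 99.9497·0.839484 − 84.5174·0.776156·0.647103 = 41.457065
B₀ = V₀ − E₀ = 99.9497 − 41.457065 = 58.492635
e^(−λT) = (B₀·e^(rT)/D − 0.3)/(1 − 0.3) = (58.4926·1.288401/84.5174 − 0.3)/0.7 = 0.84524785
λ = −ln(0.84524785)/5.5449 = 0.030321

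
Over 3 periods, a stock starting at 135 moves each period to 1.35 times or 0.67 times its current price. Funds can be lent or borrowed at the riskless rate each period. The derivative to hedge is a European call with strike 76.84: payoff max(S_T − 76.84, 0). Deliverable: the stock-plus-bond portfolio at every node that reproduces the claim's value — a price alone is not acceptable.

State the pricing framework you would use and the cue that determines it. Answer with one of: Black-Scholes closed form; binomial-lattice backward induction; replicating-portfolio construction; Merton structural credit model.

framework: replicating-portfolio construction

Key observation: the mandate to exhibit the hedge at every date and state singles out the replicating-portfolio construction on the 3-period tree with factors 1.35 and 0.67 from 135.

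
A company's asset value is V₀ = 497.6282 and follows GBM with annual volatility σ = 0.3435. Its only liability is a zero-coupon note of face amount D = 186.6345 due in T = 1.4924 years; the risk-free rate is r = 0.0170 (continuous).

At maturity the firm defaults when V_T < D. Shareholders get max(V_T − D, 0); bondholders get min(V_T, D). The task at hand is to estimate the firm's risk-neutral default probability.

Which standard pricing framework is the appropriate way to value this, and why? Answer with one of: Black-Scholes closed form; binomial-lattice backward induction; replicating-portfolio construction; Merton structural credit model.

framework: Merton structural credit model

Key observation: the data describe a firm's assets (V₀ = 497.6282, GBM) and a single zero-coupon debt of face 186.6345, so credit quantities follow from equity-as-call in the structural model.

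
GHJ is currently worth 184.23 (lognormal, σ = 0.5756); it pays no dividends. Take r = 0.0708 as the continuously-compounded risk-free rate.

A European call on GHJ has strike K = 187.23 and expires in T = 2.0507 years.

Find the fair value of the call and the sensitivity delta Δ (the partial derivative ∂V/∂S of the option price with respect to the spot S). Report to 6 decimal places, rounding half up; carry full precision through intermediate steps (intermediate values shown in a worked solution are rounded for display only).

price = 67.133337
Δ = 0.715214

σ√T = 0.5756·√2.0507 = 0.824274
d₁ = (ln(S/K) + (r+σ²/2)T) / (σ√T) = (ln(184.23/187.23) + (0.0708+0.5756²/2)·2.0507) / 0.824274 = (-0.016153 + 0.484904) / 0.824274 = 0.568683
d₂ = d₁ − σ√T = 0.568683 − 0.824274 = -0.255591
e^{−rT} = 0.864858
N(d₁) = 0.715214,  N(d₂) = 0.399133
Call price V = S·N(d₁) − K·e^{−rT}·N(d₂) = 131.763945 − 64.630608 = 67.133337
Δ = N(d₁) = 0.715214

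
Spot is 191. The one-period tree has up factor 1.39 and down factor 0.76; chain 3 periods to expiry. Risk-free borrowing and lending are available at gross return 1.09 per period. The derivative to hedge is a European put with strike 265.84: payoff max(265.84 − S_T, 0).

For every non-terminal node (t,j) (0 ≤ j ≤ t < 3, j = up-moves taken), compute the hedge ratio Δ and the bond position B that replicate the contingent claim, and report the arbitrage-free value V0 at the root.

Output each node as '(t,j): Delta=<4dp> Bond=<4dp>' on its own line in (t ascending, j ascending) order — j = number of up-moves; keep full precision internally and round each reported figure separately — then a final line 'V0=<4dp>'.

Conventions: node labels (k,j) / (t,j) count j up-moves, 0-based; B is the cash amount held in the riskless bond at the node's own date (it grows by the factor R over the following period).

(0,0): Delta=-0.5028 Bond=142.1583
(1,0): Delta=-0.9232 Bond=215.9746
(1,1): Delta=-0.2938 Bond=99.4781
(2,0): Delta=-1.0000 Bond=243.8899
(2,1): Delta=-0.8850 Bond=227.7053
(2,2): Delta=0.0000 Bond=0.0000
V0=46.1278

Arbitrage-free pricing uses the up-move probability p* = (R−d)/(u−d) = 0.5238, discounting each step at R = 1.09.
Terminal payoffs: V(3,0)=181.9956, V(3,1)=112.4930, V(3,2)=0.0000, V(3,3)=0.0000
(2,0): S=110.3216. Δ = (V_up−V_dn)/(S_up−S_dn) = (112.4930−181.9956)/(153.3470−83.8444) = -1.0000. V = [p*·112.4930 + (1−p*)·181.9956]/1.09 = 133.5683. B = V − Δ·S = 243.8899.
(2,1): S=201.7724. Δ = (V_up−V_dn)/(S_up−S_dn) = (0.0000−112.4930)/(280.4636−153.3470) = -0.8850. V = [p*·0.0000 + (1−p*)·112.4930]/1.09 = 49.1450. B = V − Δ·S = 227.7053.
(2,2): S=369.0311. Δ = (V_up−V_dn)/(S_up−S_dn) = (0.0000−0.0000)/(512.9532−280.4636) = 0.0000. V = [p*·0.0000 + (1−p*)·0.0000]/1.09 = 0.0000. B = V − Δ·S = 0.0000.
(1,0): S=145.1600. Δ = (V_up−V_dn)/(S_up−S_dn) = (49.1450−133.5683)/(201.7724−110.3216) = -0.9232. V = [p*·49.1450 + (1−p*)·133.5683]/1.09 = 81.9694. B = V − Δ·S = 215.9746.
(1,1): S=265.4900. Δ = (V_up−V_dn)/(S_up−S_dn) = (0.0000−49.1450)/(369.0311−201.7724) = -0.2938. V = [p*·0.0000 + (1−p*)·49.1450]/1.09 = 21.4701. B = V − Δ·S = 99.4781.
(0,0): S=191.0000. Δ = (V_up−V_dn)/(S_up−S_dn) = (21.4701−81.9694)/(265.4900−145.1600) = -0.5028. V = [p*·21.4701 + (1−p*)·81.9694]/1.09 = 46.1278. B = V − Δ·S = 142.1583.
Check: Δ(0,0)·S0 + B(0,0) = 46.1278 = V0.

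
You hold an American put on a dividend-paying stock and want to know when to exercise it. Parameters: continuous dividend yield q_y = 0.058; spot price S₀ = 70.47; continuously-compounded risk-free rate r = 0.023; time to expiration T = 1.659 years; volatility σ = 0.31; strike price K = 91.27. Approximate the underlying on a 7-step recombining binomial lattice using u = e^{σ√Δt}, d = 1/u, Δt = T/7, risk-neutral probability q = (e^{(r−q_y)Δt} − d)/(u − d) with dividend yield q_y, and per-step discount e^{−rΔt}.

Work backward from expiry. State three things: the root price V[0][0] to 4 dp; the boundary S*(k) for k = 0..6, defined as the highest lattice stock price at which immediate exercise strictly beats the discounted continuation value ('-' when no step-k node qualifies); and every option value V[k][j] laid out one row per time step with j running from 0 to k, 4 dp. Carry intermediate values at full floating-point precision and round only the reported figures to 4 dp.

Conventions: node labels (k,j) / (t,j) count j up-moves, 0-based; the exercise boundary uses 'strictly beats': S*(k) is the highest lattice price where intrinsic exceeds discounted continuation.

price = 27.6486
boundary = - - - - - 33.1355 28.4939
tree:
27.6486
33.9258 19.8455
40.4801 25.8415 12.3094
46.9173 32.6305 17.3511 5.9178
52.8642 39.7849 23.7508 9.2595 1.6531
58.1345 46.6852 31.3251 14.2143 2.9423 0.0000
62.7761 52.7666 39.3754 21.2659 5.2367 0.0000 0.0000
66.7675 58.1345 46.4597 30.6715 9.3205 0.0000 0.0000 0.0000

Δt=0.23700  u=1.16290  d=0.85992  q=0.43508  discount=0.99456
step 7 (expiry): payoffs max(K−S,0) = 66.7675 58.1345 46.4597 30.6715 9.3205 0.0000 0.0000 0.0000
step 6: (k=6,j=0): S=28.4939, K−S=62.7761, hold=62.6689 ⇒ V=62.7761 exercise | (k=6,j=1): S=38.5333, K−S=52.7367, hold=52.7666 ⇒ V=52.7666 continue | (k=6,j=2): S=52.1099, K−S=39.1601, hold=39.3754 ⇒ V=39.3754 continue | (k=6,j=3): S=70.4700, K−S=20.8000, hold=21.2659 ⇒ V=21.2659 continue | (k=6,j=4): S=95.2990, K−S=0.0000, hold=5.2367 ⇒ V=5.2367 continue | (k=6,j=5): S=128.8762, K−S=0.0000, hold=0.0000 ⇒ V=0.0000 continue | (k=6,j=6): S=174.2837, K−S=0.0000, hold=0.0000 ⇒ V=0.0000 continue  boundary S*=28.4939
step 5: (k=5,j=0): S=33.1355, K−S=58.1345, hold=58.1036 ⇒ V=58.1345 exercise | (k=5,j=1): S=44.8103, K−S=46.4597, hold=46.6852 ⇒ V=46.6852 continue | (k=5,j=2): S=60.5985, K−S=30.6715, hold=31.3251 ⇒ V=31.3251 continue | (k=5,j=3): S=81.9495, K−S=9.3205, hold=14.2143 ⇒ V=14.2143 continue | (k=5,j=4): S=110.8232, K−S=0.0000, hold=2.9423 ⇒ V=2.9423 continue | (k=5,j=5): S=149.8700, K−S=0.0000, hold=0.0000 ⇒ V=0.0000 continue  boundary S*=33.1355
step 4: (k=4,j=0): S=38.5333, K−S=52.7367, hold=52.8642 ⇒ V=52.8642 continue | (k=4,j=1): S=52.1099, K−S=39.1601, hold=39.7849 ⇒ V=39.7849 continue | (k=4,j=2): S=70.4700, K−S=20.8000, hold=23.7508 ⇒ V=23.7508 continue | (k=4,j=3): S=95.2990, K−S=0.0000, hold=9.2595 ⇒ V=9.2595 continue | (k=4,j=4): S=128.8762, K−S=0.0000, hold=1.6531 ⇒ V=1.6531 continue  boundary S*=-
step 3: (k=3,j=0): S=44.8103, K−S=46.4597, hold=46.9173 ⇒ V=46.9173 continue | (k=3,j=1): S=60.5985, K−S=30.6715, hold=32.6305 ⇒ V=32.6305 continue | (k=3,j=2): S=81.9495, K−S=9.3205, hold=17.3511 ⇒ V=17.3511 continue | (k=3,j=3): S=110.8232, K−S=0.0000, hold=5.9178 ⇒ V=5.9178 continue  boundary S*=-
step 2: (k=2,j=0): S=52.1099, K−S=39.1601, hold=40.4801 ⇒ V=40.4801 continue | (k=2,j=1): S=70.4700, K−S=20.8000, hold=25.8415 ⇒ V=25.8415 continue | (k=2,j=2): S=95.2990, K−S=0.0000, hold=12.3094 ⇒ V=12.3094 continue  boundary S*=-
step 1: (k=1,j=0): S=60.5985, K−S=30.6715, hold=33.9258 ⇒ V=33.9258 continue | (k=1,j=1): S=81.9495, K−S=9.3205, hold=19.8455 ⇒ V=19.8455 continue  boundary S*=-
step 0: (k=0,j=0): S=70.4700, K−S=20.8000, hold=27.6486 ⇒ V=27.6486 continue  boundary S*=-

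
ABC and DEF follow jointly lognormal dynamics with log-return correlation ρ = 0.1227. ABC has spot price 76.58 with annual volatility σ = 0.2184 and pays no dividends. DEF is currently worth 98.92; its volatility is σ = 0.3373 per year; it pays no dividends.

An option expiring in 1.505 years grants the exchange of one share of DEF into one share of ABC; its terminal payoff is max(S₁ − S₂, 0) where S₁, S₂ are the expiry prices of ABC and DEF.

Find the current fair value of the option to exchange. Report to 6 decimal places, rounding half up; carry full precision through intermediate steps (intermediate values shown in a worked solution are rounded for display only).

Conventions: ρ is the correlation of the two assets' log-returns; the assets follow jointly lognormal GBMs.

exchange price = 7.275755

σ_eff = √(σ₁² + σ₂² − 2ρσ₁σ₂) = √(0.2184² + 0.3373² − 2·0.1227·0.2184·0.3373) = 0.378672
d₁ = (ln(S₁/S₂) + (q₂ − q₁ + σ_eff²/2)T) / (σ_eff√T) = (ln(76.58/98.92) + (0.0 − 0.0 + 0.071696)·1.505) / 0.464548 = -0.318746
d₂ = d₁ − σ_eff√T = -0.318746 − 0.464548 = -0.783294
N(d₁) = 0.374960,  N(d₂) = 0.216727
V = S₁·e^{−q₁T}·N(d₁) − S₂·e^{−q₂T}·N(d₂) = 28.714404 − 21.438650 = 7.275755
Key observation: pricing in DEF-units makes this a unit-strike call on the ratio S₁/S₂ — the risk-free rate cancels and cannot affect the value.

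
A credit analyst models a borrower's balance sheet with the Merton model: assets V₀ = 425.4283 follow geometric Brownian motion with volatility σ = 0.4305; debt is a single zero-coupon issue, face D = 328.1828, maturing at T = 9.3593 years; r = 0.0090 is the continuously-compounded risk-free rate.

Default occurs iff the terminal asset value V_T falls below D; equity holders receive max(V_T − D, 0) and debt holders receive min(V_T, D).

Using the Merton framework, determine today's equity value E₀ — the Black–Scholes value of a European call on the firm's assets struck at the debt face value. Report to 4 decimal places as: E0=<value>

Equity is a call on the firm's assets struck at D = 328.1828:
d₁ = [ln(V₀/D) + (r + σ²/2)T] / (σ√T)
   = [ln(425.4283/328.1828) + (0.0090 + 0.5·0.4305²)·9.3593] / (0.4305·√9.3593)
   = [0.259526 + 0.951514] / 1.317027 = 0.919525
d₂ = d₁ − σ√T = 0.919525 − 1.317027 = -0.397502
N(d₁) = 0.821090,  N(d₂) = 0.345499,  e^(−rT) = 0.919216
E₀ = V₀·N(d₁) − D·e^(−rT)·N(d₂)
   = 425.4283·0.821090 − 328.1828·0.919216·0.345499 = 245.087827

E0=245.0878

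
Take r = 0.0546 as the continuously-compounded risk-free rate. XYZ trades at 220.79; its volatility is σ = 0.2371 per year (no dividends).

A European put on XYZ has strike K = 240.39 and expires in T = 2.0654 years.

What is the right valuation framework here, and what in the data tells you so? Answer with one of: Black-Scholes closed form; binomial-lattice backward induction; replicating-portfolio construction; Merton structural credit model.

Key observation: with XYZ following a GBM at constant σ and r, the European put struck at 240.39 prices in closed form — nothing here needs a stepwise model or a balance sheet.

framework: Black-Scholes closed form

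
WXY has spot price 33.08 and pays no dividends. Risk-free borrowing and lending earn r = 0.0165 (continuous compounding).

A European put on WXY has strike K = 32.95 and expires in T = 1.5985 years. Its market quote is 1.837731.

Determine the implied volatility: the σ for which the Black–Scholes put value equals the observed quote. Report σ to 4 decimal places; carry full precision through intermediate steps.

sigma = 0.1400

At σ = 0.1400 the Black–Scholes value reproduces the quote:
σ√T = 0.14·√1.5985 = 0.177005
d₁ = (ln(S/K) + (r+σ²/2)T) / (σ√T) = (ln(33.08/32.95) + (0.0165+0.14²/2)·1.5985) / 0.177005 = (0.003938 + 0.042041) / 0.177005 = 0.259757
d₂ = d₁ − σ√T = 0.259757 − 0.177005 = 0.082752
e^{−rT} = 0.973970
N(−d₁) = 0.397526,  N(−d₂) = 0.467024
V = K·e^{−rT}·N(−d₂) − S·N(−d₁) = 14.987879 − 13.150147 = 1.837731 (matching the quote); vega is positive throughout, so no other σ reproduces this price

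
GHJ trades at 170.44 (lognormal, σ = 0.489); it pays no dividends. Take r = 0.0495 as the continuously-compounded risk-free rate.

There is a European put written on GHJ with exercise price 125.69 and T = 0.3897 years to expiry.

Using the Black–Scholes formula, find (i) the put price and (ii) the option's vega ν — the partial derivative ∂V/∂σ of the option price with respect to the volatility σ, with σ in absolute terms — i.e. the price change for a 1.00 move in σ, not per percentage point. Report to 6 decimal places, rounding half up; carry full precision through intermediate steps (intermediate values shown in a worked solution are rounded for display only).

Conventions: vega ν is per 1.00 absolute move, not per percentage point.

price = 3.254031
ν = 20.326401

σ√T = 0.489·√0.3897 = 0.305263
d₁ = (ln(S/K) + (r+σ²/2)T) / (σ√T) = (ln(170.44/125.69) + (0.0495+0.489²/2)·0.3897) / 0.305263 = (0.304565 + 0.065883) / 0.305263 = 1.213536
d₂ = d₁ − σ√T = 1.213536 − 0.305263 = 0.908273
e^{−rT} = 0.980895
N(−d₁) = 0.112462,  N(−d₂) = 0.181867
Put price V = K·e^{−rT}·N(−d₂) − S·N(−d₁) = 22.422125 − 19.168095 = 3.254031
φ(d₁) = (1/√(2π))·e^{−d₁²/2} = 0.191040
ν = S·φ(d₁)·√T = 20.326401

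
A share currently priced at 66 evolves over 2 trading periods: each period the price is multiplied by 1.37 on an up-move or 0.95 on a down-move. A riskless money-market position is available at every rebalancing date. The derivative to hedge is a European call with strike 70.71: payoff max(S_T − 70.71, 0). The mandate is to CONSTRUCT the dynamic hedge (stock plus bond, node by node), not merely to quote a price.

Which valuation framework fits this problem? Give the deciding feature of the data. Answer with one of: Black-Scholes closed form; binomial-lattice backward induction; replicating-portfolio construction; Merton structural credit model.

Key observation: what is demanded is not a single number but the (Δ, B) position at each node of the 1.37/0.95 tree starting at 66; constructing those positions is the replicating-portfolio method.

framework: replicating-portfolio construction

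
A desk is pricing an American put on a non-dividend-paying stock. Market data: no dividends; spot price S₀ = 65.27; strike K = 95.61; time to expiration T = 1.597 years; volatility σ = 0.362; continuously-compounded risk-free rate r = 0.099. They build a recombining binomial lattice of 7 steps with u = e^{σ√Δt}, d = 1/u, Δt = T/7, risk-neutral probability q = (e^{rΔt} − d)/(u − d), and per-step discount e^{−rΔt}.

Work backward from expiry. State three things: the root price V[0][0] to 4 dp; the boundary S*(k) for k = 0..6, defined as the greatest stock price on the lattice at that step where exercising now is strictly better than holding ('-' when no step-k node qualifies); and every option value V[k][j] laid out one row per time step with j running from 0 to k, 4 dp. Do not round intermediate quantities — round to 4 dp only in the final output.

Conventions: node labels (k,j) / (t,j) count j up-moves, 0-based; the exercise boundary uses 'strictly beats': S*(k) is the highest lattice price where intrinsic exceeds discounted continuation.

Δt=0.22814  u=1.18876  d=0.84122  q=0.52261  discount=0.97767
step 7 (expiry): payoffs max(K−S,0) = 76.1534 68.1152 56.7560 40.7038 18.0199 0.0000 0.0000 0.0000
step 6: (k=6,j=0): S=23.1291, K−S=72.4809, hold=70.3456 ⇒ V=72.4809 exercise | (k=6,j=1): S=32.6846, K−S=62.9254, hold=60.7901 ⇒ V=62.9254 exercise | (k=6,j=2): S=46.1880, K−S=49.4220, hold=47.2868 ⇒ V=49.4220 exercise | (k=6,j=3): S=65.2700, K−S=30.3400, hold=28.2047 ⇒ V=30.3400 exercise | (k=6,j=4): S=92.2356, K−S=3.3744, hold=8.4104 ⇒ V=8.4104 continue | (k=6,j=5): S=130.3417, K−S=0.0000, hold=0.0000 ⇒ V=0.0000 continue | (k=6,j=6): S=184.1910, K−S=0.0000, hold=0.0000 ⇒ V=0.0000 continue  boundary S*=65.2700
step 5: (k=5,j=0): S=27.4948, K−S=68.1152, hold=65.9799 ⇒ V=68.1152 exercise | (k=5,j=1): S=38.8540, K−S=56.7560, hold=54.6207 ⇒ V=56.7560 exercise | (k=5,j=2): S=54.9062, K−S=40.7038, hold=38.5686 ⇒ V=40.7038 exercise | (k=5,j=3): S=77.5901, K−S=18.0199, hold=18.4578 ⇒ V=18.4578 continue | (k=5,j=4): S=109.6455, K−S=0.0000, hold=3.9254 ⇒ V=3.9254 continue | (k=5,j=5): S=154.9444, K−S=0.0000, hold=0.0000 ⇒ V=0.0000 continue  boundary S*=54.9062
step 4: (k=4,j=0): S=32.6846, K−S=62.9254, hold=60.7901 ⇒ V=62.9254 exercise | (k=4,j=1): S=46.1880, K−S=49.4220, hold=47.2868 ⇒ V=49.4220 exercise | (k=4,j=2): S=65.2700, K−S=30.3400, hold=28.4285 ⇒ V=30.3400 exercise | (k=4,j=3): S=92.2356, K−S=3.3744, hold=10.6204 ⇒ V=10.6204 continue | (k=4,j=4): S=130.3417, K−S=0.0000, hold=1.8321 ⇒ V=1.8321 continue  boundary S*=65.2700
step 3: (k=3,j=0): S=38.8540, K−S=56.7560, hold=54.6207 ⇒ V=56.7560 exercise | (k=3,j=1): S=54.9062, K−S=40.7038, hold=38.5686 ⇒ V=40.7038 exercise | (k=3,j=2): S=77.5901, K−S=18.0199, hold=19.5869 ⇒ V=19.5869 continue | (k=3,j=3): S=109.6455, K−S=0.0000, hold=5.8930 ⇒ V=5.8930 continue  boundary S*=54.9062
step 2: (k=2,j=0): S=46.1880, K−S=49.4220, hold=47.2868 ⇒ V=49.4220 exercise | (k=2,j=1): S=65.2700, K−S=30.3400, hold=29.0054 ⇒ V=30.3400 exercise | (k=2,j=2): S=92.2356, K−S=3.3744, hold=12.1527 ⇒ V=12.1527 continue  boundary S*=65.2700
step 1: (k=1,j=0): S=54.9062, K−S=40.7038, hold=38.5686 ⇒ V=40.7038 exercise | (k=1,j=1): S=77.5901, K−S=18.0199, hold=20.3699 ⇒ V=20.3699 continue  boundary S*=54.9062
step 0: (k=0,j=0): S=65.2700, K−S=30.3400, hold=29.4054 ⇒ V=30.3400 exercise  boundary S*=65.2700

price = 30.3400
boundary = 65.2700 54.9062 65.2700 54.9062 65.2700 54.9062 65.2700
tree:
30.3400
40.7038 20.3699
49.4220 30.3400 12.1527
56.7560 40.7038 19.5869 5.8930
62.9254 49.4220 30.3400 10.6204 1.8321
68.1152 56.7560 40.7038 18.4578 3.9254 0.0000
72.4809 62.9254 49.4220 30.3400 8.4104 0.0000 0.0000
76.1534 68.1152 56.7560 40.7038 18.0199 0.0000 0.0000 0.0000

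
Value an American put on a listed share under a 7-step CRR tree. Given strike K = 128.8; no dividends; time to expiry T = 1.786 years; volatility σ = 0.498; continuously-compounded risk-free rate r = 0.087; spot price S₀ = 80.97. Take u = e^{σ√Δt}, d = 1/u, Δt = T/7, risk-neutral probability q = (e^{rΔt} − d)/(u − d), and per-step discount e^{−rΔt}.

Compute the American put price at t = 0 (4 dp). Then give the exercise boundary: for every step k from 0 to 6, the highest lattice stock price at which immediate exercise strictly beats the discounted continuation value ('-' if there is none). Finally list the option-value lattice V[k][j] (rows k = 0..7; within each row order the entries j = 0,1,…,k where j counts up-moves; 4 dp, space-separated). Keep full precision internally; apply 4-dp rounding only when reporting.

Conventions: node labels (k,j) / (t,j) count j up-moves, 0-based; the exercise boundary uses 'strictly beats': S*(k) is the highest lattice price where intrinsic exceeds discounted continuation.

price = 49.8725
boundary = - 62.9620 48.9590 62.9620 80.9700 62.9620 80.9700
tree:
49.8725
65.8380 35.0107
79.8410 48.8581 21.7364
90.7297 65.8380 32.8571 10.7786
99.1967 79.8410 47.8300 18.2709 3.2158
105.7806 90.7297 65.8380 30.1432 6.3425 0.0000
110.9002 99.1967 79.8410 47.8300 12.5091 0.0000 0.0000
114.8812 105.7806 90.7297 65.8380 24.6714 0.0000 0.0000 0.0000

Δt=0.25514  u=1.28601  d=0.77760  q=0.48159  discount=0.97805
step 7 (expiry): payoffs max(K−S,0) = 114.8812 105.7806 90.7297 65.8380 24.6714 0.0000 0.0000 0.0000
step 6: (k=6,j=0): S=17.8998, K−S=110.9002, hold=108.0727 ⇒ V=110.9002 exercise | (k=6,j=1): S=29.6033, K−S=99.1967, hold=96.3692 ⇒ V=99.1967 exercise | (k=6,j=2): S=48.9590, K−S=79.8410, hold=77.0135 ⇒ V=79.8410 exercise | (k=6,j=3): S=80.9700, K−S=47.8300, hold=45.0025 ⇒ V=47.8300 exercise | (k=6,j=4): S=133.9109, K−S=0.0000, hold=12.5091 ⇒ V=12.5091 continue | (k=6,j=5): S=221.4665, K−S=0.0000, hold=0.0000 ⇒ V=0.0000 continue | (k=6,j=6): S=366.2687, K−S=0.0000, hold=0.0000 ⇒ V=0.0000 continue  boundary S*=80.9700
step 5: (k=5,j=0): S=23.0194, K−S=105.7806, hold=102.9530 ⇒ V=105.7806 exercise | (k=5,j=1): S=38.0703, K−S=90.7297, hold=87.9022 ⇒ V=90.7297 exercise | (k=5,j=2): S=62.9620, K−S=65.8380, hold=63.0105 ⇒ V=65.8380 exercise | (k=5,j=3): S=104.1286, K−S=24.6714, hold=30.1432 ⇒ V=30.1432 continue | (k=5,j=4): S=172.2114, K−S=0.0000, hold=6.3425 ⇒ V=6.3425 continue | (k=5,j=5): S=284.8091, K−S=0.0000, hold=0.0000 ⇒ V=0.0000 continue  boundary S*=62.9620
step 4: (k=4,j=0): S=29.6033, K−S=99.1967, hold=96.3692 ⇒ V=99.1967 exercise | (k=4,j=1): S=48.9590, K−S=79.8410, hold=77.0135 ⇒ V=79.8410 exercise | (k=4,j=2): S=80.9700, K−S=47.8300, hold=47.5798 ⇒ V=47.8300 exercise | (k=4,j=3): S=133.9109, K−S=0.0000, hold=18.2709 ⇒ V=18.2709 continue | (k=4,j=4): S=221.4665, K−S=0.0000, hold=3.2158 ⇒ V=3.2158 continue  boundary S*=80.9700
step 3: (k=3,j=0): S=38.0703, K−S=90.7297, hold=87.9022 ⇒ V=90.7297 exercise | (k=3,j=1): S=62.9620, K−S=65.8380, hold=63.0105 ⇒ V=65.8380 exercise | (k=3,j=2): S=104.1286, K−S=24.6714, hold=32.8571 ⇒ V=32.8571 continue | (k=3,j=3): S=172.2114, K−S=0.0000, hold=10.7786 ⇒ V=10.7786 continue  boundary S*=62.9620
step 2: (k=2,j=0): S=48.9590, K−S=79.8410, hold=77.0135 ⇒ V=79.8410 exercise | (k=2,j=1): S=80.9700, K−S=47.8300, hold=48.8581 ⇒ V=48.8581 continue | (k=2,j=2): S=133.9109, K−S=0.0000, hold=21.7364 ⇒ V=21.7364 continue  boundary S*=48.9590
step 1: (k=1,j=0): S=62.9620, K−S=65.8380, hold=63.4948 ⇒ V=65.8380 exercise | (k=1,j=1): S=104.1286, K−S=24.6714, hold=35.0107 ⇒ V=35.0107 continue  boundary S*=62.9620
step 0: (k=0,j=0): S=80.9700, K−S=47.8300, hold=49.8725 ⇒ V=49.8725 continue  boundary S*=-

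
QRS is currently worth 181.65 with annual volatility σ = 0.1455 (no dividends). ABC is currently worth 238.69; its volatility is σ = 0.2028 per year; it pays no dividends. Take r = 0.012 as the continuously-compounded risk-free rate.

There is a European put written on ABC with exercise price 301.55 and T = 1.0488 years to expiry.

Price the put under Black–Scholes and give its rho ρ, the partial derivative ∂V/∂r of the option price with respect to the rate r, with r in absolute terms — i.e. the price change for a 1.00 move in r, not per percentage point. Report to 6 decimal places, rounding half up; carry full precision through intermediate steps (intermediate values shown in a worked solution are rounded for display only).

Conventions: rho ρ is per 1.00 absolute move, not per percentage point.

σ√T = 0.2028·√1.0488 = 0.207689
d₁ = (ln(S/K) + (r+σ²/2)T) / (σ√T) = (ln(238.69/301.55) + (0.012+0.2028²/2)·1.0488) / 0.207689 = (-0.233770 + 0.034153) / 0.207689 = -0.961133
d₂ = d₁ − σ√T = -0.961133 − 0.207689 = -1.168823
e^{−rT} = 0.987493
N(−d₁) = 0.831757,  N(−d₂) = 0.878762
Put price V = K·e^{−rT}·N(−d₂) − S·N(−d₁) = 261.676645 − 198.532175 = 63.144470
ρ = −K·T·e^{−rT}·N(−d₂) = -274.446466

price = 63.144470
ρ = -274.446466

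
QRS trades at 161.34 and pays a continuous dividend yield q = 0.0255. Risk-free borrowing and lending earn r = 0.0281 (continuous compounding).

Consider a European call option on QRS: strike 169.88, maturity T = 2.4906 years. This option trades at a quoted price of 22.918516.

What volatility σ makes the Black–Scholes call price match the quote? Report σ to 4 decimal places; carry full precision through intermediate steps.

sigma = 0.2714

At σ = 0.2714 the Black–Scholes value reproduces the quote:
σ√T = 0.2714·√2.4906 = 0.428314
d₁ = (ln(S/K) + (r−q+σ²/2)T) / (σ√T) = (ln(161.34/169.88) + (0.0281−0.0255+0.2714²/2)·2.4906) / 0.428314 = (-0.051578 + 0.098202) / 0.428314 = 0.108854
d₂ = d₁ − σ√T = 0.108854 − 0.428314 = -0.319460
e^{−rT} = 0.932407
e^{−qT} = 0.938464
N(d₁) = 0.543341,  N(d₂) = 0.374689
V = S·e^{−qT}·N(d₁) − K·e^{−rT}·N(d₂) = 82.268219 − 59.349703 = 22.918516 (the observed quote) — the price is monotone increasing in volatility, hence this σ is the only solution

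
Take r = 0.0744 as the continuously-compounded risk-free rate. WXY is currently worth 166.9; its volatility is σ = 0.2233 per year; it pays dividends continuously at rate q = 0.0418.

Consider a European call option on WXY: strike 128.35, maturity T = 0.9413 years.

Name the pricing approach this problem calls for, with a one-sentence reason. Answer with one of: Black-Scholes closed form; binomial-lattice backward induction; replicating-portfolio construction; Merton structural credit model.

framework: Black-Scholes closed form

Key observation: the instrument is a plain European call (strike 128.35) on a lognormal asset; the exact continuous-time formula applies directly.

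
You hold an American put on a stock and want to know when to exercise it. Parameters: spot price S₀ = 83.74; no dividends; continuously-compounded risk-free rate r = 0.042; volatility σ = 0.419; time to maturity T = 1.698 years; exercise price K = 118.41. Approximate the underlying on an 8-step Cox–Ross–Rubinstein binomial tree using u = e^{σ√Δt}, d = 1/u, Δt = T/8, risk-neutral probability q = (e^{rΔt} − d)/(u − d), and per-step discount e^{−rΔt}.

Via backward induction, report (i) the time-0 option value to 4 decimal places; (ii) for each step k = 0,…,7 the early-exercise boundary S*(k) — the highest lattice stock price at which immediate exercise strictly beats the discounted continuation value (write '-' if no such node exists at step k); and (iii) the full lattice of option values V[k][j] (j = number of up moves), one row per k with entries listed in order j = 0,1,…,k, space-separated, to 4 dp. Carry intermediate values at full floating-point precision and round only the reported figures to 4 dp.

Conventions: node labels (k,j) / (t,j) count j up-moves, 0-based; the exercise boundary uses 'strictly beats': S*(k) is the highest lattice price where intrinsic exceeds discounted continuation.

params: Δt=0.21225 u=1.21293 d=0.82445 q=0.47494 e^(-rΔt)=0.99113
t_8 payoffs: 100.5345 92.1118 79.7203 61.4901 34.6700 0.0000 0.0000 0.0000 0.0000
t_7: node(7,0) S=21.6816 payoff=96.7284 vs cont=95.6775 → 96.7284 [stop]  node(7,1) S=31.8978 payoff=86.5122 vs cont=85.4613 → 86.5122 [stop]  node(7,2) S=46.9278 payoff=71.4822 vs cont=70.4314 → 71.4822 [stop]  node(7,3) S=69.0396 payoff=49.3704 vs cont=48.3195 → 49.3704 [stop]  node(7,4) S=101.5704 payoff=16.8396 vs cont=18.0423 → 18.0423 [wait]  node(7,5) S=149.4294 payoff=0.0000 vs cont=0.0000 → 0.0000 [wait]  node(7,6) S=219.8391 payoff=0.0000 vs cont=0.0000 → 0.0000 [wait]  node(7,7) S=323.4250 payoff=0.0000 vs cont=0.0000 → 0.0000 [wait]  ⇒ S*(7)=69.0396
t_6: node(6,0) S=26.2982 payoff=92.1118 vs cont=91.0609 → 92.1118 [stop]  node(6,1) S=38.6897 payoff=79.7203 vs cont=78.6694 → 79.7203 [stop]  node(6,2) S=56.9199 payoff=61.4901 vs cont=60.4392 → 61.4901 [stop]  node(6,3) S=83.7400 payoff=34.6700 vs cont=34.1853 → 34.6700 [stop]  node(6,4) S=123.1975 payoff=0.0000 vs cont=9.3892 → 9.3892 [wait]  node(6,5) S=181.2469 payoff=0.0000 vs cont=0.0000 → 0.0000 [wait]  node(6,6) S=266.6486 payoff=0.0000 vs cont=0.0000 → 0.0000 [wait]  ⇒ S*(6)=83.7400
t_5: node(5,0) S=31.8978 payoff=86.5122 vs cont=85.4613 → 86.5122 [stop]  node(5,1) S=46.9278 payoff=71.4822 vs cont=70.4314 → 71.4822 [stop]  node(5,2) S=69.0396 payoff=49.3704 vs cont=48.3195 → 49.3704 [stop]  node(5,3) S=101.5704 payoff=16.8396 vs cont=22.4620 → 22.4620 [wait]  node(5,4) S=149.4294 payoff=0.0000 vs cont=4.8861 → 4.8861 [wait]  node(5,5) S=219.8391 payoff=0.0000 vs cont=0.0000 → 0.0000 [wait]  ⇒ S*(5)=69.0396
t_4: node(4,0) S=38.6897 payoff=79.7203 vs cont=78.6694 → 79.7203 [stop]  node(4,1) S=56.9199 payoff=61.4901 vs cont=60.4392 → 61.4901 [stop]  node(4,2) S=83.7400 payoff=34.6700 vs cont=36.2657 → 36.2657 [wait]  node(4,3) S=123.1975 payoff=0.0000 vs cont=13.9892 → 13.9892 [wait]  node(4,4) S=181.2469 payoff=0.0000 vs cont=2.5427 → 2.5427 [wait]  ⇒ S*(4)=56.9199
t_3: node(3,0) S=46.9278 payoff=71.4822 vs cont=70.4314 → 71.4822 [stop]  node(3,1) S=69.0396 payoff=49.3704 vs cont=49.0706 → 49.3704 [stop]  node(3,2) S=101.5704 payoff=16.8396 vs cont=25.4578 → 25.4578 [wait]  node(3,3) S=149.4294 payoff=0.0000 vs cont=8.4769 → 8.4769 [wait]  ⇒ S*(3)=69.0396
t_2: node(2,0) S=56.9199 payoff=61.4901 vs cont=60.4392 → 61.4901 [stop]  node(2,1) S=83.7400 payoff=34.6700 vs cont=37.6759 → 37.6759 [wait]  node(2,2) S=123.1975 payoff=0.0000 vs cont=17.2385 → 17.2385 [wait]  ⇒ S*(2)=56.9199
t_1: node(1,0) S=69.0396 payoff=49.3704 vs cont=49.7344 → 49.7344 [wait]  node(1,1) S=101.5704 payoff=16.8396 vs cont=27.7212 → 27.7212 [wait]  ⇒ S*(1)=-
t_0: node(0,0) S=83.7400 payoff=34.6700 vs cont=38.9308 → 38.9308 [wait]  ⇒ S*(0)=-

price = 38.9308
boundary = - - 56.9199 69.0396 56.9199 69.0396 83.7400 69.0396
tree:
38.9308
49.7344 27.7212
61.4901 37.6759 17.2385
71.4822 49.3704 25.4578 8.4769
79.7203 61.4901 36.2657 13.9892 2.5427
86.5122 71.4822 49.3704 22.4620 4.8861 0.0000
92.1118 79.7203 61.4901 34.6700 9.3892 0.0000 0.0000
96.7284 86.5122 71.4822 49.3704 18.0423 0.0000 0.0000 0.0000
100.5345 92.1118 79.7203 61.4901 34.6700 0.0000 0.0000 0.0000 0.0000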